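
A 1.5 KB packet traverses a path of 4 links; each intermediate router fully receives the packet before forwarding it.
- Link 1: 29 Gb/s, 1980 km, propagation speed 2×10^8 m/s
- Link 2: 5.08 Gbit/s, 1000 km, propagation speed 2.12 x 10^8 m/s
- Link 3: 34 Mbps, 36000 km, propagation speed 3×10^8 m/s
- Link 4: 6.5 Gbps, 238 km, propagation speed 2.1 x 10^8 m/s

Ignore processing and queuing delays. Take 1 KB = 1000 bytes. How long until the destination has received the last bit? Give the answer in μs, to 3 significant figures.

L = 12000 bits.
Transmission delays (L/R per hop): 0.413793, 2.3622, 352.941, 1.84615 μs; sum = 357.563 μs.
Propagation delays (d/s per hop): 9900, 4716.98, 120000, 1133.33 μs; sum = 135750 μs.
End-to-end = 136000 μs.

136000 μs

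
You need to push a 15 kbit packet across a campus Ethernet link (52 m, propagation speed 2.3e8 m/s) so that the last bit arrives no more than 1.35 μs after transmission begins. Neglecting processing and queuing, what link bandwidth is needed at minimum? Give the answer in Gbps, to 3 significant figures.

Propagation delay = 52 / 2.3e+08 = 0.226087 μs.
Transmission budget = 1.35 − 0.226087 = 1.12391 μs.
R ≥ L / t_tx = 15000 bits / 1.12391e-06 s = 13.3 Gbps.

13.3 Gbps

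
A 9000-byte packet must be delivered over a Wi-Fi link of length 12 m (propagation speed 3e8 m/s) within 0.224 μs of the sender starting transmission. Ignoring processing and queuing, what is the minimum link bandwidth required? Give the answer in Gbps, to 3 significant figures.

391 Gbps

L = 72000 bits.
Propagation delay = 12 / 300000000 = 0.04 μs.
Transmission budget = 0.224 − 0.04 = 0.184 μs.
R ≥ L / t_tx = 72000 bits / 1.84e-07 s = 391 Gbps.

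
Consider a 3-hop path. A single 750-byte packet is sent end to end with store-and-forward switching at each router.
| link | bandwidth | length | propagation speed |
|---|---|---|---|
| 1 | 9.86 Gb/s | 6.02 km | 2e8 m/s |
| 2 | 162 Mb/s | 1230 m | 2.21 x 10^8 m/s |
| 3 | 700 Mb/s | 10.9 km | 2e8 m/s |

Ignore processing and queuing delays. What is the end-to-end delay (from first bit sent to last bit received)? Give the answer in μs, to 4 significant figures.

136.4 μs

L = 750 × 8 = 6000 bits.
Transmission delays (L/R per hop): 0.608519, 37.037, 8.57143 μs; sum = 46.217 μs.
Propagation delays (d/s per hop): 30.1, 5.56561, 54.5 μs; sum = 90.1656 μs.
End-to-end = 136.4 μs.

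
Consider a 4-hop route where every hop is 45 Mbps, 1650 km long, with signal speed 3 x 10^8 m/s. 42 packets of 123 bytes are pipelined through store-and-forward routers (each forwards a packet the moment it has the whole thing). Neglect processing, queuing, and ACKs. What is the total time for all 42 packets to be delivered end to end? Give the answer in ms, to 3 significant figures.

Per-hop transmission t_tx = L/R = 984/45000000 = 0.0218667 ms.
Per-hop propagation t_prop = 1650000/300000000 = 5.5 ms.
Pipeline fill: first packet needs 4·t_tx to clear all hops; remaining 41 packets each add one t_tx.
Total = (4+42-1)·t_tx + 4·t_prop = 45·0.0218667 + 4·5.5 = 23.0 ms.

23.0 ms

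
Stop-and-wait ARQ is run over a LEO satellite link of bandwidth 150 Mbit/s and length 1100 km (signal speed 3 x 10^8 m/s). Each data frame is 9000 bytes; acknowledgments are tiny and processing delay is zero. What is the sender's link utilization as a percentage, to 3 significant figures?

6.14 %

t_tx = L/R = 72000/150000000 = 0.00048 s.
t_prop = 1100000/300000000 = 0.00366667 s; RTT = 0.00733333 s.
Cycle = t_tx + RTT = 0.00781333 s.
Utilization = t_tx / cycle = 0.00048/0.00781333 = 6.14 %.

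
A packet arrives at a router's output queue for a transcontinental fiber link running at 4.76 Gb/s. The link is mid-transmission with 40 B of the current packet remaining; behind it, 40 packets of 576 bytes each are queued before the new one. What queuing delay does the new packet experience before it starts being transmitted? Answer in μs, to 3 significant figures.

Each queued packet: L/R = 4608/4760000000 = 0.968067 μs.
40 queued → 38.7227 μs.
Plus remaining 320 bits of current packet: 0.0672269 μs.
Queuing delay = 38.8 μs.

38.8 μs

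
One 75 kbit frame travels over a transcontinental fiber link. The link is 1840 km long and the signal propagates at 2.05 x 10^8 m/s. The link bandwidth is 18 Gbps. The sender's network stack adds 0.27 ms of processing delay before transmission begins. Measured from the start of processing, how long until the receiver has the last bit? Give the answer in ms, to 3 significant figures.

L = 75000 bits.
Transmission delay = L/R = 75000 / 18000000000 = 0.00416667 ms.
Propagation delay = d/s = 1840000 m / 2.05e+08 m/s = 8.97561 ms.
Plus processing delay 0.27 ms = 0.27 ms.
Total = 9.25 ms.

9.25 ms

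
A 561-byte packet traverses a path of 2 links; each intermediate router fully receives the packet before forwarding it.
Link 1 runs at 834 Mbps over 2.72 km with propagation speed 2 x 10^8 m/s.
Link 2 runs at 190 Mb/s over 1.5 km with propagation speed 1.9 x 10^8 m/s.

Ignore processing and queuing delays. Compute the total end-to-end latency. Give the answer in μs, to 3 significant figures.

L = 561 × 8 = 4488 bits.
Transmission delays (L/R per hop): 5.38129, 23.6211 μs; sum = 29.0023 μs.
Propagation delays (d/s per hop): 13.6, 7.89474 μs; sum = 21.4947 μs.
End-to-end = 50.5 μs.

50.5 μs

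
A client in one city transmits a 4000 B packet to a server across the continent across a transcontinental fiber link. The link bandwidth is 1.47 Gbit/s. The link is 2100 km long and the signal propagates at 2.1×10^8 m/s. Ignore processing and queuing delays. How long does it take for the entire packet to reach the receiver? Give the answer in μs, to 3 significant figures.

L = 4000 × 8 = 32000 bits.
Transmission delay = L/R = 32000 / 1470000000 = 21.7687 μs.
Propagation delay = d/s = 2100000 m / 210000000 m/s = 10000 μs.
Total = 10000 μs.

10000 μs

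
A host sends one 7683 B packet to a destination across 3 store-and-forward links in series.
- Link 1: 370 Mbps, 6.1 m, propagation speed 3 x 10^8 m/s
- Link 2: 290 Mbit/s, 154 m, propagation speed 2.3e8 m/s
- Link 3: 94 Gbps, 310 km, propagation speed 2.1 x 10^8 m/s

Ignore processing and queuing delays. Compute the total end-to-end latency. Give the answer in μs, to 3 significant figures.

L = 7683 × 8 = 61464 bits.
Transmission delays (L/R per hop): 166.119, 211.945, 0.653872 μs; sum = 378.718 μs.
Propagation delays (d/s per hop): 0.0203333, 0.669565, 1476.19 μs; sum = 1476.88 μs.
End-to-end = 1860 μs.

1860 μs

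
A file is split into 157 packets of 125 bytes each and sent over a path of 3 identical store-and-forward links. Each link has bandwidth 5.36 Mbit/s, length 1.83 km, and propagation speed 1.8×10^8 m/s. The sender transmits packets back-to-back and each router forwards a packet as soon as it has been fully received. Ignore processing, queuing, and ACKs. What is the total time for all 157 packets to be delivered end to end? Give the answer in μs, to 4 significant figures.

Per-hop transmission t_tx = L/R = 1000/5360000 = 186.567 μs.
Per-hop propagation t_prop = 1830/180000000 = 10.1667 μs.
Pipeline fill: first packet needs 3·t_tx to clear all hops; remaining 156 packets each add one t_tx.
Total = (3+157-1)·t_tx + 3·t_prop = 159·186.567 + 3·10.1667 = 29690 μs.

29690 μs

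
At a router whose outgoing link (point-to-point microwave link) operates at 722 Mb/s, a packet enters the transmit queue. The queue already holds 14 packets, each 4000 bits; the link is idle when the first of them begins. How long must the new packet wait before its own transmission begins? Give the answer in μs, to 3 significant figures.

77.6 μs

Each queued packet: L/R = 4000/722000000 = 5.54017 μs.
14 queued → 77.5623 μs.
Queuing delay = 77.6 μs.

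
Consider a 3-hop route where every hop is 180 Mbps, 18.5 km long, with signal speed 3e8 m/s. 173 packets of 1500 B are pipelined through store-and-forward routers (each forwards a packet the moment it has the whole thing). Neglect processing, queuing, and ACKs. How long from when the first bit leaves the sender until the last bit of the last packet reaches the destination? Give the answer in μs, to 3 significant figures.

11900 μs

Per-hop transmission t_tx = L/R = 12000/180000000 = 66.6667 μs.
Per-hop propagation t_prop = 18500/300000000 = 61.6667 μs.
Pipeline fill: first packet needs 3·t_tx to clear all hops; remaining 172 packets each add one t_tx.
Total = (3+173-1)·t_tx + 3·t_prop = 175·66.6667 + 3·61.6667 = 11900 μs.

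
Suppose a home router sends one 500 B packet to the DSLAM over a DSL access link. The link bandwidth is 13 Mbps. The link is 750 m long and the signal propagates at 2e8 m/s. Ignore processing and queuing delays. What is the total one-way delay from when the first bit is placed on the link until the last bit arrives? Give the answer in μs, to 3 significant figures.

311 μs

L = 500 × 8 = 4000 bits.
Transmission delay = L/R = 4000 / 13000000 = 307.692 μs.
Propagation delay = d/s = 750 m / 200000000 m/s = 3.75 μs.
Total = 311 μs.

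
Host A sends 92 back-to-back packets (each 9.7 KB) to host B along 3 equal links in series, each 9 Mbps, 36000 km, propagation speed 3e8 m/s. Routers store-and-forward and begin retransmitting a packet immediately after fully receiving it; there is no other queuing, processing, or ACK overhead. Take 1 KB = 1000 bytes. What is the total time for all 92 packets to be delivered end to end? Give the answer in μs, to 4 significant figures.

Per-hop transmission t_tx = L/R = 77600/9000000 = 8622.22 μs.
Per-hop propagation t_prop = 36000000/300000000 = 120000 μs.
Pipeline fill: first packet needs 3·t_tx to clear all hops; remaining 91 packets each add one t_tx.
Total = (3+92-1)·t_tx + 3·t_prop = 94·8622.22 + 3·120000 = 1170000 μs.

1170000 μs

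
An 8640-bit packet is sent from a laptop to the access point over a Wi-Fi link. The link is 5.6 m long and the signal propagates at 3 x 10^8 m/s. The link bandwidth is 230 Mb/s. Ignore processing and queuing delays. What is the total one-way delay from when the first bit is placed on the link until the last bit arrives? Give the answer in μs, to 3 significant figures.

Transmission delay = L/R = 8640 / 230000000 = 37.5652 μs.
Propagation delay = d/s = 5.6 m / 300000000 m/s = 0.0186667 μs.
Total = 37.6 μs.

37.6 μs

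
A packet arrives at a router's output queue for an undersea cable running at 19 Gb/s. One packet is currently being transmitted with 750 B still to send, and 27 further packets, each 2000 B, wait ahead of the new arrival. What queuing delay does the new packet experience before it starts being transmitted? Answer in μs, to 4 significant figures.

23.05 μs

Each queued packet: L/R = 16000/19000000000 = 0.842105 μs.
27 queued → 22.7368 μs.
Plus remaining 6000 bits of current packet: 0.315789 μs.
Queuing delay = 23.05 μs.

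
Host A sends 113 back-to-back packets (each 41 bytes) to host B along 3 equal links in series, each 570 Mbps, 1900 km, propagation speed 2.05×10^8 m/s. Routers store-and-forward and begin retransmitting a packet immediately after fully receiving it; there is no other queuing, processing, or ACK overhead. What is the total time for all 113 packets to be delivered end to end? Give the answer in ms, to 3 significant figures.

27.9 ms

Per-hop transmission t_tx = L/R = 328/570000000 = 0.000575439 ms.
Per-hop propagation t_prop = 1900000/2.05e+08 = 9.26829 ms.
Pipeline fill: first packet needs 3·t_tx to clear all hops; remaining 112 packets each add one t_tx.
Total = (3+113-1)·t_tx + 3·t_prop = 115·0.000575439 + 3·9.26829 = 27.9 ms.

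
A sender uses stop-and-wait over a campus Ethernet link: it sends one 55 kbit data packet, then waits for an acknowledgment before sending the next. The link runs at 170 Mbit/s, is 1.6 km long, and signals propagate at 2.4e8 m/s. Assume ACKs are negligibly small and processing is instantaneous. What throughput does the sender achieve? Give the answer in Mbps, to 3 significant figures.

163 Mbps

t_tx = L/R = 55000/170000000 = 0.000323529 s.
t_prop = 1600/240000000 = 6.66667e-06 s; RTT = 1.33333e-05 s.
Cycle = t_tx + RTT = 0.000336863 s.
Throughput = L / cycle = 55000 / 0.000336863 = 163 Mbps.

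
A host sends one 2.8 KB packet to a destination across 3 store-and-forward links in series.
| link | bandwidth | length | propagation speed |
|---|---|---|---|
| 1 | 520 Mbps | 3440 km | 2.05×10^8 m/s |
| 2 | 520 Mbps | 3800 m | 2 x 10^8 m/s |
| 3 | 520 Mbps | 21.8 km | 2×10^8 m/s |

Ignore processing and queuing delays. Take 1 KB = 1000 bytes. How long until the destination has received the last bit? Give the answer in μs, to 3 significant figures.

17000 μs

L = 22400 bits.
Transmission delay per hop = L/R = 22400/520000000 = 43.0769 μs; 3 hops → 129.231 μs.
Propagation delays (d/s per hop): 16780.5, 19, 109 μs; sum = 16908.5 μs.
End-to-end = 17000 μs.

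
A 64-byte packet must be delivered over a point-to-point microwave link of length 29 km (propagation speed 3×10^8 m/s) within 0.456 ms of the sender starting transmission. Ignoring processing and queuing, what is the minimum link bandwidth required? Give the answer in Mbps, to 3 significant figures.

L = 512 bits.
Propagation delay = 29000 / 300000000 = 0.0966667 ms.
Transmission budget = 0.456 − 0.0966667 = 0.359333 ms.
R ≥ L / t_tx = 512 bits / 0.000359333 s = 1.42 Mbps.

1.42 Mbps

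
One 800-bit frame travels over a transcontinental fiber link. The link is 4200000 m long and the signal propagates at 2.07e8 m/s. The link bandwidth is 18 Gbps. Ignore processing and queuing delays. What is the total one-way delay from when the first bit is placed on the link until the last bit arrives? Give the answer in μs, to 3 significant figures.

Transmission delay = L/R = 800 / 18000000000 = 0.0444444 μs.
Propagation delay = d/s = 4200000 m / 2.07e+08 m/s = 20289.9 μs.
Total = 20300 μs.

20300 μs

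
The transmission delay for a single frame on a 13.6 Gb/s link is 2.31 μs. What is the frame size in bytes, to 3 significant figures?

3930 bytes

L = R × t_tx = 13600000000 b/s × 2.31e-06 s = 31416 bits.
In bytes: 31416 / 8 = 3930 bytes.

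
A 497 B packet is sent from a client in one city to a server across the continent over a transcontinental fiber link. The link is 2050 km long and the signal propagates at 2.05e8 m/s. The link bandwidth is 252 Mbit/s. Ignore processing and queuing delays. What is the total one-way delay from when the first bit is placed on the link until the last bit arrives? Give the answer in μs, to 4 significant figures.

L = 497 × 8 = 3976 bits.
Transmission delay = L/R = 3976 / 252000000 = 15.7778 μs.
Propagation delay = d/s = 2050000 m / 2.05e+08 m/s = 10000 μs.
Total = 10020 μs.

10020 μs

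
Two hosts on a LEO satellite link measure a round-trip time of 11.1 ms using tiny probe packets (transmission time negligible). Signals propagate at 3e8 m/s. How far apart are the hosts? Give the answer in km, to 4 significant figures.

One-way propagation = RTT/2 = 5.55 ms.
d = s × t = 300000000 × 0.00555 = 1665 km.

1665 km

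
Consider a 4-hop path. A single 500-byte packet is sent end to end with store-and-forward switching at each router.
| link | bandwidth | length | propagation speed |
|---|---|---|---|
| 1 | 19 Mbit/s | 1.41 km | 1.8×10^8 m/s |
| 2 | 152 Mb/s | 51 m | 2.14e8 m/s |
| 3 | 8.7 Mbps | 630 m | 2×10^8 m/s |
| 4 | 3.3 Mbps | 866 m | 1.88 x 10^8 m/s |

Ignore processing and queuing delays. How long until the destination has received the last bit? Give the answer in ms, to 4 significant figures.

L = 500 × 8 = 4000 bits.
Transmission delays (L/R per hop): 0.210526, 0.0263158, 0.45977, 1.21212 ms; sum = 1.90873 ms.
Propagation delays (d/s per hop): 0.00783333, 0.000238318, 0.00315, 0.00460638 ms; sum = 0.015828 ms.
End-to-end = 1.925 ms.

1.925 ms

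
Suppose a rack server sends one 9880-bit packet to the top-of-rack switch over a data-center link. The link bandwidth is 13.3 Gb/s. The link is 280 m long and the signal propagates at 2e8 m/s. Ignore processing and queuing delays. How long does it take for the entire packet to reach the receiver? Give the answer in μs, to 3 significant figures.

2.14 μs

Transmission delay = L/R = 9880 / 13300000000 = 0.742857 μs.
Propagation delay = d/s = 280 m / 200000000 m/s = 1.4 μs.
Total = 2.14 μs.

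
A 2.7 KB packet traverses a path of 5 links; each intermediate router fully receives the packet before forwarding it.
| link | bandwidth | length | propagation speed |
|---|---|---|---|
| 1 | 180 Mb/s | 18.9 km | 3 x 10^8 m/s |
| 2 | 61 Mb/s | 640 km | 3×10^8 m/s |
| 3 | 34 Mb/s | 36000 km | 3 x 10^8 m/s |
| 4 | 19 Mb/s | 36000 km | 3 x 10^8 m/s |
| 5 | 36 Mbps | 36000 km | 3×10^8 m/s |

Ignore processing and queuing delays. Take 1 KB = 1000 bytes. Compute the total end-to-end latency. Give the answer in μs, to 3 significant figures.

L = 21600 bits.
Transmission delays (L/R per hop): 120, 354.098, 635.294, 1136.84, 600 μs; sum = 2846.23 μs.
Propagation delays (d/s per hop): 63, 2133.33, 120000, 120000, 120000 μs; sum = 362196 μs.
End-to-end = 365000 μs.

365000 μs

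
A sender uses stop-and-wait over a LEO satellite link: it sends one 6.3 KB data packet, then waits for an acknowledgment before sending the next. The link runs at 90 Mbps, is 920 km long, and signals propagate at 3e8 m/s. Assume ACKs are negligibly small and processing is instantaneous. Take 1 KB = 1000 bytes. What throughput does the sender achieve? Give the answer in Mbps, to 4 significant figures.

t_tx = L/R = 50400/90000000 = 0.00056 s.
t_prop = 920000/300000000 = 0.00306667 s; RTT = 0.00613333 s.
Cycle = t_tx + RTT = 0.00669333 s.
Throughput = L / cycle = 50400 / 0.00669333 = 7.530 Mbps.

7.530 Mbps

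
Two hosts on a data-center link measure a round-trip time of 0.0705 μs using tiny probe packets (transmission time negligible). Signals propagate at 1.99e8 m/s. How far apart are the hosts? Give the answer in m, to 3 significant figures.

7.01 m

One-way propagation = RTT/2 = 0.03525 μs.
d = s × t = 199000000 × 3.525e-08 = 7.01 m.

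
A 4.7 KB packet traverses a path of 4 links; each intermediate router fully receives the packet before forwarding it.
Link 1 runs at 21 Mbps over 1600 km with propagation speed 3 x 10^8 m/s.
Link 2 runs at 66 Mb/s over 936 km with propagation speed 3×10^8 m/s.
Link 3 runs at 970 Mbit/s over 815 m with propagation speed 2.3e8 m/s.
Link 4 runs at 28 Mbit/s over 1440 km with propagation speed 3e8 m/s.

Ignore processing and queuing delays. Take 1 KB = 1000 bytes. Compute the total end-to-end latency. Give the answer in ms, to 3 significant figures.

L = 37600 bits.
Transmission delays (L/R per hop): 1.79048, 0.569697, 0.0387629, 1.34286 ms; sum = 3.74179 ms.
Propagation delays (d/s per hop): 5.33333, 3.12, 0.00354348, 4.8 ms; sum = 13.2569 ms.
End-to-end = 17.0 ms.

17.0 ms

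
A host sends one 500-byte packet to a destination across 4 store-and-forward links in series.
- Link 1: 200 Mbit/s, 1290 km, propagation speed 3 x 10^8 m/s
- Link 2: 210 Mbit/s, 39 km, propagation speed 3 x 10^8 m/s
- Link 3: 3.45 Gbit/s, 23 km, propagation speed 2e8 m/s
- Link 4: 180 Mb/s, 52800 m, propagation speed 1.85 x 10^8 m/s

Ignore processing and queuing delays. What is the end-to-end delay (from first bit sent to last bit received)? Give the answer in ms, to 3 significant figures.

L = 500 × 8 = 4000 bits.
Transmission delays (L/R per hop): 0.02, 0.0190476, 0.00115942, 0.0222222 ms; sum = 0.0624293 ms.
Propagation delays (d/s per hop): 4.3, 0.13, 0.115, 0.285405 ms; sum = 4.83041 ms.
End-to-end = 4.89 ms.

4.89 ms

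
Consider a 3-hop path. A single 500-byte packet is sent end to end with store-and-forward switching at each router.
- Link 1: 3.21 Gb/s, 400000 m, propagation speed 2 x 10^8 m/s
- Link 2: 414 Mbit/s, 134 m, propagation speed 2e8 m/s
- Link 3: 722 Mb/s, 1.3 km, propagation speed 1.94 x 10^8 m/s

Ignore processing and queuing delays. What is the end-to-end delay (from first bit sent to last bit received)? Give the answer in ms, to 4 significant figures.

2.024 ms

L = 500 × 8 = 4000 bits.
Transmission delays (L/R per hop): 0.00124611, 0.00966184, 0.00554017 ms; sum = 0.0164481 ms.
Propagation delays (d/s per hop): 2, 0.00067, 0.00670103 ms; sum = 2.00737 ms.
End-to-end = 2.024 ms.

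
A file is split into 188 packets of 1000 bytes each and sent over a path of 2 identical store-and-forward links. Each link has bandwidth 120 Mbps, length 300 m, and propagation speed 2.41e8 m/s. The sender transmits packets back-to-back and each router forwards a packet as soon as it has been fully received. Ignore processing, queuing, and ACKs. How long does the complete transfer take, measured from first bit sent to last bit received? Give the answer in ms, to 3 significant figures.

Per-hop transmission t_tx = L/R = 8000/120000000 = 0.0666667 ms.
Per-hop propagation t_prop = 300/241000000 = 0.00124481 ms.
Pipeline fill: first packet needs 2·t_tx to clear all hops; remaining 187 packets each add one t_tx.
Total = (2+188-1)·t_tx + 2·t_prop = 189·0.0666667 + 2·0.00124481 = 12.6 ms.

12.6 ms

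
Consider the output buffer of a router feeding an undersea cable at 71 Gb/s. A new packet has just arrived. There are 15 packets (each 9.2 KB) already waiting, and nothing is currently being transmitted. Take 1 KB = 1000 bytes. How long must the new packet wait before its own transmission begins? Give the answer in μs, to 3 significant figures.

15.5 μs

Each queued packet: L/R = 73600/71000000000 = 1.03662 μs.
15 queued → 15.5493 μs.
Queuing delay = 15.5 μs.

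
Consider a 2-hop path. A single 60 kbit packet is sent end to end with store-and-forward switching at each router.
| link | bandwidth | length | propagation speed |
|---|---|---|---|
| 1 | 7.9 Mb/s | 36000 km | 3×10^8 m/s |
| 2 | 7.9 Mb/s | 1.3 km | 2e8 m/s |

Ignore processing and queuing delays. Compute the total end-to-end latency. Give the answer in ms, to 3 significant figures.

135 ms

L = 60000 bits.
Transmission delay per hop = L/R = 60000/7900000 = 7.59494 ms; 2 hops → 15.1899 ms.
Propagation delays (d/s per hop): 120, 0.0065 ms; sum = 120.007 ms.
End-to-end = 135 ms.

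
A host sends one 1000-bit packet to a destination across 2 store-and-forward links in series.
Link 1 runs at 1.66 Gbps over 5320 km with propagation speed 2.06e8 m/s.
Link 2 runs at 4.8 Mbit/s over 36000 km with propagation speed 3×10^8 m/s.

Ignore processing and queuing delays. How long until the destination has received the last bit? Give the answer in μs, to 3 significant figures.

Transmission delays (L/R per hop): 0.60241, 208.333 μs; sum = 208.936 μs.
Propagation delays (d/s per hop): 25825.2, 120000 μs; sum = 145825 μs.
End-to-end = 146000 μs.

146000 μs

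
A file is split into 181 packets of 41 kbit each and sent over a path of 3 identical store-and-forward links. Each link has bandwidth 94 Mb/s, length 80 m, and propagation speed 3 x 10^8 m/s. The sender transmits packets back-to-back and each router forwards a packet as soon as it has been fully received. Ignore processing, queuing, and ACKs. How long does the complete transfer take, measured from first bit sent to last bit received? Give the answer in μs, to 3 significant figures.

Per-hop transmission t_tx = L/R = 41000/94000000 = 436.17 μs.
Per-hop propagation t_prop = 80/300000000 = 0.266667 μs.
Pipeline fill: first packet needs 3·t_tx to clear all hops; remaining 180 packets each add one t_tx.
Total = (3+181-1)·t_tx + 3·t_prop = 183·436.17 + 3·0.266667 = 79800 μs.

79800 μs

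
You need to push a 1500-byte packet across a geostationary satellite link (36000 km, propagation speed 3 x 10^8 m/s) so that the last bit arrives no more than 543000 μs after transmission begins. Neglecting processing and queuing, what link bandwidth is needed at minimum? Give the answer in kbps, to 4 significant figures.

28.37 kbps

L = 12000 bits.
Propagation delay = 36000000 / 300000000 = 120000 μs.
Transmission budget = 543000 − 120000 = 423000 μs.
R ≥ L / t_tx = 12000 bits / 0.423 s = 28.37 kbps.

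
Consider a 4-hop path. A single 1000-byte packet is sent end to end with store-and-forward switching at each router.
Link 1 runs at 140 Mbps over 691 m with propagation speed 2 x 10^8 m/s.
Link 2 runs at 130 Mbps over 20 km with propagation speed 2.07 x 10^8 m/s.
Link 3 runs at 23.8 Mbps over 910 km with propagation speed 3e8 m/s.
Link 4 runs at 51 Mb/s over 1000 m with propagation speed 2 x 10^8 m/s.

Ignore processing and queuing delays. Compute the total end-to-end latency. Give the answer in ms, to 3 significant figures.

L = 1000 × 8 = 8000 bits.
Transmission delays (L/R per hop): 0.0571429, 0.0615385, 0.336134, 0.156863 ms; sum = 0.611679 ms.
Propagation delays (d/s per hop): 0.003455, 0.0966184, 3.03333, 0.005 ms; sum = 3.13841 ms.
End-to-end = 3.75 ms.

3.75 ms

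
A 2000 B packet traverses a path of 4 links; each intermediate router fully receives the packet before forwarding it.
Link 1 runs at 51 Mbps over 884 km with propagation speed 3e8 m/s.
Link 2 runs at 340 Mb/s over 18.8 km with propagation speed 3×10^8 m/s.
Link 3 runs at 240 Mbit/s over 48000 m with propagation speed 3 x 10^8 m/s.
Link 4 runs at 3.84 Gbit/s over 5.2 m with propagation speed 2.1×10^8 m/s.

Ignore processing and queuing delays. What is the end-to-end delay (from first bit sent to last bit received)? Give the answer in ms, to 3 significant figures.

L = 2000 × 8 = 16000 bits.
Transmission delays (L/R per hop): 0.313725, 0.0470588, 0.0666667, 0.00416667 ms; sum = 0.431618 ms.
Propagation delays (d/s per hop): 2.94667, 0.0626667, 0.16, 2.47619e-05 ms; sum = 3.16936 ms.
End-to-end = 3.60 ms.

3.60 ms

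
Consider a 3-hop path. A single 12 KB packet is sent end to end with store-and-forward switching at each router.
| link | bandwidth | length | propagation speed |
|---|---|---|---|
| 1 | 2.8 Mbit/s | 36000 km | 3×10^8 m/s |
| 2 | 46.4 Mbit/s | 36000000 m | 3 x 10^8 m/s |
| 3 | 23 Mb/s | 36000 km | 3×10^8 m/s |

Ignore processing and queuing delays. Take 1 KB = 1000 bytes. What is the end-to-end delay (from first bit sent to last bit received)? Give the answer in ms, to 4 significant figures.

L = 96000 bits.
Transmission delays (L/R per hop): 34.2857, 2.06897, 4.17391 ms; sum = 40.5286 ms.
Propagation delays (d/s per hop): 120, 120, 120 ms; sum = 360 ms.
End-to-end = 400.5 ms.

400.5 ms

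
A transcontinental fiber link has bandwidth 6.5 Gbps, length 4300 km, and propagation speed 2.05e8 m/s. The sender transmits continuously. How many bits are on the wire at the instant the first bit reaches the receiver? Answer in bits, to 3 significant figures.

136000000 bits

Propagation delay = 4300000 / 2.05e+08 = 0.0209756 s.
BDP = R × t_prop = 6500000000 × 0.0209756 = 136341000 bits.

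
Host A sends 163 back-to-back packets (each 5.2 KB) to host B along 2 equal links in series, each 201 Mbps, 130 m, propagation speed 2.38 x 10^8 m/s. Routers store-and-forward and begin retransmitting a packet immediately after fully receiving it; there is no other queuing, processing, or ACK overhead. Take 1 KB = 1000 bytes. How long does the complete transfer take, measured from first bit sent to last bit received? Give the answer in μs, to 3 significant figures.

33900 μs

Per-hop transmission t_tx = L/R = 41600/201000000 = 206.965 μs.
Per-hop propagation t_prop = 130/238000000 = 0.546218 μs.
Pipeline fill: first packet needs 2·t_tx to clear all hops; remaining 162 packets each add one t_tx.
Total = (2+163-1)·t_tx + 2·t_prop = 164·206.965 + 2·0.546218 = 33900 μs.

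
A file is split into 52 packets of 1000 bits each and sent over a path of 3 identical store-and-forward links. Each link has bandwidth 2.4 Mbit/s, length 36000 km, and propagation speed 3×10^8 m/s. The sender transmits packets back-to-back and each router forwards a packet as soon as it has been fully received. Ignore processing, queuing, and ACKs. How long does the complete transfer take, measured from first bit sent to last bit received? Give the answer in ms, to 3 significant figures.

383 ms

Per-hop transmission t_tx = L/R = 1000/2400000 = 0.416667 ms.
Per-hop propagation t_prop = 36000000/300000000 = 120 ms.
Pipeline fill: first packet needs 3·t_tx to clear all hops; remaining 51 packets each add one t_tx.
Total = (3+52-1)·t_tx + 3·t_prop = 54·0.416667 + 3·120 = 383 ms.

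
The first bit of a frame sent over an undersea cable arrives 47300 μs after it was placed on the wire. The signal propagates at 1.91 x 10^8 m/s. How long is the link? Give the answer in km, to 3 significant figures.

9030 km

d = s × t_prop = 191000000 × 0.0473 = 9030 km.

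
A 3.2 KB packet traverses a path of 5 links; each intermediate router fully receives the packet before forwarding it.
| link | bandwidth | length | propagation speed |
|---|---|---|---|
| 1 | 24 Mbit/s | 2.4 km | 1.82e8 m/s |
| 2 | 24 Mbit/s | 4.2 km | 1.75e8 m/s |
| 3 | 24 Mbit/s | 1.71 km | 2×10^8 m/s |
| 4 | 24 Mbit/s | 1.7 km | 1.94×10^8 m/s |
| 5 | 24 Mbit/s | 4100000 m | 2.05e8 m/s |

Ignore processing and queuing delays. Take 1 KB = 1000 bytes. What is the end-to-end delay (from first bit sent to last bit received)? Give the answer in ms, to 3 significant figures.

25.4 ms

L = 25600 bits.
Transmission delay per hop = L/R = 25600/24000000 = 1.06667 ms; 5 hops → 5.33333 ms.
Propagation delays (d/s per hop): 0.0131868, 0.024, 0.00855, 0.00876289, 20 ms; sum = 20.0545 ms.
End-to-end = 25.4 ms.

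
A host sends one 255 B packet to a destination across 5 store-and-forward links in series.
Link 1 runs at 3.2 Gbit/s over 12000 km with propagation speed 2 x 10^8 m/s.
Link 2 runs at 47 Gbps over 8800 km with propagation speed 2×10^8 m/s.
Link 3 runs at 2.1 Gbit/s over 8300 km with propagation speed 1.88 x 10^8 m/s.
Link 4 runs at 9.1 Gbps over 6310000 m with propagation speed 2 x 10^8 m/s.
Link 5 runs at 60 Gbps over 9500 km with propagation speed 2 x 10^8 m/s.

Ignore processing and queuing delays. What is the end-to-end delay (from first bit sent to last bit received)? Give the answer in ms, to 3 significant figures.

227 ms

L = 255 × 8 = 2040 bits.
Transmission delays (L/R per hop): 0.0006375, 4.34043e-05, 0.000971429, 0.000224176, 3.4e-05 ms; sum = 0.00191051 ms.
Propagation delays (d/s per hop): 60, 44, 44.1489, 31.55, 47.5 ms; sum = 227.199 ms.
End-to-end = 227 ms.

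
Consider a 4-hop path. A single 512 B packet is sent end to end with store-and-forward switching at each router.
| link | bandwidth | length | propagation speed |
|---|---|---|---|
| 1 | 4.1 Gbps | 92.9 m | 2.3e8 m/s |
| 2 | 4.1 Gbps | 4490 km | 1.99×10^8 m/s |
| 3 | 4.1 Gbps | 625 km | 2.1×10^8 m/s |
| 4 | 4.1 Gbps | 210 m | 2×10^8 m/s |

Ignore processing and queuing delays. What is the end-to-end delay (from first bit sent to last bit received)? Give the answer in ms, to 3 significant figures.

25.5 ms

L = 512 × 8 = 4096 bits.
Transmission delay per hop = L/R = 4096/4.1e+09 = 0.000999024 ms; 4 hops → 0.0039961 ms.
Propagation delays (d/s per hop): 0.000403913, 22.5628, 2.97619, 0.00105 ms; sum = 25.5405 ms.
End-to-end = 25.5 ms.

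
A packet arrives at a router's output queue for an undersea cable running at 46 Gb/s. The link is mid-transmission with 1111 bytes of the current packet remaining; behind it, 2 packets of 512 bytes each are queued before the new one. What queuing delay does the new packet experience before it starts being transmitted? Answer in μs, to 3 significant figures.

0.371 μs

Each queued packet: L/R = 4096/46000000000 = 0.0890435 μs.
2 queued → 0.178087 μs.
Plus remaining 8888 bits of current packet: 0.193217 μs.
Queuing delay = 0.371 μs.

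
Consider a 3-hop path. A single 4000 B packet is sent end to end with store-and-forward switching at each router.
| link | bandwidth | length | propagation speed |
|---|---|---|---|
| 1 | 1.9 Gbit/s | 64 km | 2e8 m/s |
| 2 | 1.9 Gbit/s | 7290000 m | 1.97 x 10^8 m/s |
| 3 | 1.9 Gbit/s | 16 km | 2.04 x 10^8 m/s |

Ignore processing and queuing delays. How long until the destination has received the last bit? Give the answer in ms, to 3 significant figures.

37.5 ms

L = 4000 × 8 = 32000 bits.
Transmission delay per hop = L/R = 32000/1900000000 = 0.0168421 ms; 3 hops → 0.0505263 ms.
Propagation delays (d/s per hop): 0.32, 37.0051, 0.0784314 ms; sum = 37.4035 ms.
End-to-end = 37.5 ms.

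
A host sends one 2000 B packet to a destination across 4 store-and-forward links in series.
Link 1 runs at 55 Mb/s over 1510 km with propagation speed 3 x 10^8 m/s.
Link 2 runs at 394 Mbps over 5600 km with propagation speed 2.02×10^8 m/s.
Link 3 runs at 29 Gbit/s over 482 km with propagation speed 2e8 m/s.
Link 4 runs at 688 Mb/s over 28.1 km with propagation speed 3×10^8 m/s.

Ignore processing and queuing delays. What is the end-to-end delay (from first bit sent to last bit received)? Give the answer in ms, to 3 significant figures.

35.6 ms

L = 2000 × 8 = 16000 bits.
Transmission delays (L/R per hop): 0.290909, 0.0406091, 0.000551724, 0.0232558 ms; sum = 0.355326 ms.
Propagation delays (d/s per hop): 5.03333, 27.7228, 2.41, 0.0936667 ms; sum = 35.2598 ms.
End-to-end = 35.6 ms.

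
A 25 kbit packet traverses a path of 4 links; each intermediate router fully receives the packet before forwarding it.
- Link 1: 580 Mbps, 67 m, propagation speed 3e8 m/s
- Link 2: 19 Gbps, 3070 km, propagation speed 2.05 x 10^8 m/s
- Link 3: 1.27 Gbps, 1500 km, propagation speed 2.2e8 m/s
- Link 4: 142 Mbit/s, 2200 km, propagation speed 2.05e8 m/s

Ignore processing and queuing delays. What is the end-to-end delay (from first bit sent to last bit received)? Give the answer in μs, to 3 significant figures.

L = 25000 bits.
Transmission delays (L/R per hop): 43.1034, 1.31579, 19.685, 176.056 μs; sum = 240.161 μs.
Propagation delays (d/s per hop): 0.223333, 14975.6, 6818.18, 10731.7 μs; sum = 32525.7 μs.
End-to-end = 32800 μs.

32800 μs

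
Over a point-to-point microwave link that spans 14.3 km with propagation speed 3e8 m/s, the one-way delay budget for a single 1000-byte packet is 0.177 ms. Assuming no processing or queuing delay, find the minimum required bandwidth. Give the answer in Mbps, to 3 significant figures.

61.9 Mbps

L = 8000 bits.
Propagation delay = 14300 / 300000000 = 0.0476667 ms.
Transmission budget = 0.177 − 0.0476667 = 0.129333 ms.
R ≥ L / t_tx = 8000 bits / 0.000129333 s = 61.9 Mbps.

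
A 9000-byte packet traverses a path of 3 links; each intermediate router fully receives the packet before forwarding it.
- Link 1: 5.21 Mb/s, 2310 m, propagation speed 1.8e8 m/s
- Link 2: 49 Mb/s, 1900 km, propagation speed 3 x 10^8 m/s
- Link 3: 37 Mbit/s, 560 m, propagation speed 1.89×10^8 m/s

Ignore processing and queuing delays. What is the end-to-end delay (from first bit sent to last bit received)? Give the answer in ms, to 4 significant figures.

23.58 ms

L = 9000 × 8 = 72000 bits.
Transmission delays (L/R per hop): 13.8196, 1.46939, 1.94595 ms; sum = 17.2349 ms.
Propagation delays (d/s per hop): 0.0128333, 6.33333, 0.00296296 ms; sum = 6.34913 ms.
End-to-end = 23.58 ms.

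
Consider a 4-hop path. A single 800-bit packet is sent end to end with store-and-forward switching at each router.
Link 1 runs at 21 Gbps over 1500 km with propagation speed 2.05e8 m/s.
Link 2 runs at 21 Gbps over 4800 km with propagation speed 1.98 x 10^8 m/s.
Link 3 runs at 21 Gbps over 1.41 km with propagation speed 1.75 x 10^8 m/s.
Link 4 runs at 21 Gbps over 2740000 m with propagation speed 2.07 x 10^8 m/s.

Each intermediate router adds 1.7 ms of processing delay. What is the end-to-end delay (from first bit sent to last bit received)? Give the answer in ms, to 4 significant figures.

Transmission delay per hop = L/R = 800/21000000000 = 3.80952e-05 ms; 4 hops → 0.000152381 ms.
Propagation delays (d/s per hop): 7.31707, 24.2424, 0.00805714, 13.2367 ms; sum = 44.8043 ms.
Processing at 3 router(s): 3 × 1.7 ms = 5.1 ms.
End-to-end = 49.90 ms.

49.90 ms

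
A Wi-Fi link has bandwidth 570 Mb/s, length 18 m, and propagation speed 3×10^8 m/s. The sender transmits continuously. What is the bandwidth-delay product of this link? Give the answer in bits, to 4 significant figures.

Propagation delay = 18 / 300000000 = 6e-08 s.
BDP = R × t_prop = 570000000 × 6e-08 = 34.2 bits.

34.20 bits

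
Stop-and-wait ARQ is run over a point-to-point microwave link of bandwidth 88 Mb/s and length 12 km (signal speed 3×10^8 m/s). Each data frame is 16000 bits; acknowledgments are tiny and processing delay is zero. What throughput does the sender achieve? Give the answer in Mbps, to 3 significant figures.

t_tx = L/R = 16000/88000000 = 0.000181818 s.
t_prop = 12000/300000000 = 4e-05 s; RTT = 8e-05 s.
Cycle = t_tx + RTT = 0.000261818 s.
Throughput = L / cycle = 16000 / 0.000261818 = 61.1 Mbps.

61.1 Mbps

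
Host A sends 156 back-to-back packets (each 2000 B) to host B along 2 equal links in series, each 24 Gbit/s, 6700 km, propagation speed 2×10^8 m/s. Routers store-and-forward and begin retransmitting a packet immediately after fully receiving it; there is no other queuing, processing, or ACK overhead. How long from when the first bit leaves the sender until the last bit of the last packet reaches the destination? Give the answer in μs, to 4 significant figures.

Per-hop transmission t_tx = L/R = 16000/24000000000 = 0.666667 μs.
Per-hop propagation t_prop = 6700000/200000000 = 33500 μs.
Pipeline fill: first packet needs 2·t_tx to clear all hops; remaining 155 packets each add one t_tx.
Total = (2+156-1)·t_tx + 2·t_prop = 157·0.666667 + 2·33500 = 67100 μs.

67100 μs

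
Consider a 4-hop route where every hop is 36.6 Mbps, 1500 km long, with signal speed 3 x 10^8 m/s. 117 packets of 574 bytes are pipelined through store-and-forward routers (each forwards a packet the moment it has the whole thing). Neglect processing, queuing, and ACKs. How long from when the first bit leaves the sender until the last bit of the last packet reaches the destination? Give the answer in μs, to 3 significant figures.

35100 μs

Per-hop transmission t_tx = L/R = 4592/36600000 = 125.464 μs.
Per-hop propagation t_prop = 1500000/300000000 = 5000 μs.
Pipeline fill: first packet needs 4·t_tx to clear all hops; remaining 116 packets each add one t_tx.
Total = (4+117-1)·t_tx + 4·t_prop = 120·125.464 + 4·5000 = 35100 μs.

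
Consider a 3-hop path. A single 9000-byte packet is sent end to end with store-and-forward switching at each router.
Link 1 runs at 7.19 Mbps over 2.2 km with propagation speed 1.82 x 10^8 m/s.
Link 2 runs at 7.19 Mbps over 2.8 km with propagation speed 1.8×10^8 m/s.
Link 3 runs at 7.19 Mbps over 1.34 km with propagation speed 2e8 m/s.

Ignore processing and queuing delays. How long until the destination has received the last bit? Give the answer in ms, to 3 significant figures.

L = 9000 × 8 = 72000 bits.
Transmission delay per hop = L/R = 72000/7190000 = 10.0139 ms; 3 hops → 30.0417 ms.
Propagation delays (d/s per hop): 0.0120879, 0.0155556, 0.0067 ms; sum = 0.0343435 ms.
End-to-end = 30.1 ms.

30.1 ms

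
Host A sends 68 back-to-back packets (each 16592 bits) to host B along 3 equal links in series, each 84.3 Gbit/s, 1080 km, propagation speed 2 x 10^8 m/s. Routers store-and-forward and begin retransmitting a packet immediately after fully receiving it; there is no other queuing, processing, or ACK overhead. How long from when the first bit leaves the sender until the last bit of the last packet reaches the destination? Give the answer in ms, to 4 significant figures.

16.21 ms

Per-hop transmission t_tx = L/R = 16592/84300000000 = 0.000196821 ms.
Per-hop propagation t_prop = 1080000/200000000 = 5.4 ms.
Pipeline fill: first packet needs 3·t_tx to clear all hops; remaining 67 packets each add one t_tx.
Total = (3+68-1)·t_tx + 3·t_prop = 70·0.000196821 + 3·5.4 = 16.21 ms.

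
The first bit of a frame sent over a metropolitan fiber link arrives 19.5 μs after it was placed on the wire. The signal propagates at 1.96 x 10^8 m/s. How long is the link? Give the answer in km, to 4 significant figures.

d = s × t_prop = 196000000 × 1.95e-05 = 3.822 km.

3.822 km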